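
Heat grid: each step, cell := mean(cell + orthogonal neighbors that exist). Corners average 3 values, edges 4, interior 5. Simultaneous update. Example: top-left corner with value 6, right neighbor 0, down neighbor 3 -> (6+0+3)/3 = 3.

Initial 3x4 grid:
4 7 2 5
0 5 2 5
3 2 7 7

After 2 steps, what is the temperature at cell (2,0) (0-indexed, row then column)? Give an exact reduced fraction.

Answer: 107/36

Derivation:
Step 1: cell (2,0) = 5/3
Step 2: cell (2,0) = 107/36
Full grid after step 2:
  67/18 461/120 167/40 17/4
  173/60 383/100 413/100 1157/240
  107/36 817/240 1157/240 187/36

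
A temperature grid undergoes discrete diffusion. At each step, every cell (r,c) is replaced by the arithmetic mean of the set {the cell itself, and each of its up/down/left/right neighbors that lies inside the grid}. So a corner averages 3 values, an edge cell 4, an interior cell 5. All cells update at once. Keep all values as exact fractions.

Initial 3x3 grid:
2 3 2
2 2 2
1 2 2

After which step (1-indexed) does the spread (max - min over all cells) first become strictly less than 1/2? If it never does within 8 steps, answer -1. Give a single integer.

Answer: 3

Derivation:
Step 1: max=7/3, min=5/3, spread=2/3
Step 2: max=547/240, min=31/18, spread=401/720
Step 3: max=4757/2160, min=2021/1080, spread=143/432
  -> spread < 1/2 first at step 3
Step 4: max=276679/129600, min=123277/64800, spread=1205/5184
Step 5: max=16442813/7776000, min=7586969/3888000, spread=10151/62208
Step 6: max=972982111/466560000, min=459766993/233280000, spread=85517/746496
Step 7: max=57980956517/27993600000, min=27864804821/13996800000, spread=720431/8957952
Step 8: max=3456829489399/1679616000000, min=1680998955637/839808000000, spread=6069221/107495424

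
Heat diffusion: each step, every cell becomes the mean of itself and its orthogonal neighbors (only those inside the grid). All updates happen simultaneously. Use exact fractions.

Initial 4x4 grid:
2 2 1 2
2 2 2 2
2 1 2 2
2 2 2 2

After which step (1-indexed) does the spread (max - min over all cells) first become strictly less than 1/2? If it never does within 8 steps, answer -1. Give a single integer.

Answer: 1

Derivation:
Step 1: max=2, min=5/3, spread=1/3
  -> spread < 1/2 first at step 1
Step 2: max=2, min=209/120, spread=31/120
Step 3: max=467/240, min=3241/1800, spread=523/3600
Step 4: max=4627/2400, min=98053/54000, spread=12109/108000
Step 5: max=411883/216000, min=2960689/1620000, spread=256867/3240000
Step 6: max=12288569/6480000, min=178458689/97200000, spread=2934923/48600000
Step 7: max=122281769/64800000, min=2683803031/1458000000, spread=135073543/2916000000
Step 8: max=10971897121/5832000000, min=161396925371/87480000000, spread=795382861/21870000000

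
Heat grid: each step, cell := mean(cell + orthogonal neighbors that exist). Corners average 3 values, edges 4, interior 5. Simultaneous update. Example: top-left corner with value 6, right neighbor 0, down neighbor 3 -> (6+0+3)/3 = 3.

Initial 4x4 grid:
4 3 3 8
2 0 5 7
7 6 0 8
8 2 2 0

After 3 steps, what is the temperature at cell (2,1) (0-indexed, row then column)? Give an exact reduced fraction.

Answer: 10841/3000

Derivation:
Step 1: cell (2,1) = 3
Step 2: cell (2,1) = 413/100
Step 3: cell (2,1) = 10841/3000
Full grid after step 3:
  2419/720 7999/2400 10663/2400 179/36
  4237/1200 1497/400 1941/500 3971/800
  15887/3600 10841/3000 4651/1200 27347/7200
  955/216 3653/900 2809/900 7577/2160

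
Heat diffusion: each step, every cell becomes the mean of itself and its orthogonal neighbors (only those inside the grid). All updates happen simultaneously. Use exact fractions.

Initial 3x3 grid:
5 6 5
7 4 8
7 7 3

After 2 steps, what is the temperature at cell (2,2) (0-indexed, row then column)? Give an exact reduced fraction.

Answer: 65/12

Derivation:
Step 1: cell (2,2) = 6
Step 2: cell (2,2) = 65/12
Full grid after step 2:
  67/12 89/15 49/9
  503/80 137/25 89/15
  6 493/80 65/12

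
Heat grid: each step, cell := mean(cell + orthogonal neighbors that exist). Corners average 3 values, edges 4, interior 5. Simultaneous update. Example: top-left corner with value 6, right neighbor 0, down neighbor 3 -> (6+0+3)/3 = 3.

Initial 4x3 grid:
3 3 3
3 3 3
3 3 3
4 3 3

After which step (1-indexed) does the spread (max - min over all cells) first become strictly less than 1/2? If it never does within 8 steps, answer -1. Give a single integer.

Answer: 1

Derivation:
Step 1: max=10/3, min=3, spread=1/3
  -> spread < 1/2 first at step 1
Step 2: max=59/18, min=3, spread=5/18
Step 3: max=689/216, min=3, spread=41/216
Step 4: max=81977/25920, min=3, spread=4217/25920
Step 5: max=4874749/1555200, min=21679/7200, spread=38417/311040
Step 6: max=291136211/93312000, min=434597/144000, spread=1903471/18662400
Step 7: max=17397149089/5598720000, min=13075759/4320000, spread=18038617/223948800
Step 8: max=1041037782851/335923200000, min=1179326759/388800000, spread=883978523/13436928000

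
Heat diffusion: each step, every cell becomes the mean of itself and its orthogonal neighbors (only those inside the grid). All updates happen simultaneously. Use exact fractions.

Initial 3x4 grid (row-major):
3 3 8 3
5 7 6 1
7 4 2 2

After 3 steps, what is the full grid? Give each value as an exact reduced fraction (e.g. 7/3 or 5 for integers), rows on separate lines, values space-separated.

After step 1:
  11/3 21/4 5 4
  11/2 5 24/5 3
  16/3 5 7/2 5/3
After step 2:
  173/36 227/48 381/80 4
  39/8 511/100 213/50 101/30
  95/18 113/24 449/120 49/18
After step 3:
  2075/432 34933/7200 10651/2400 2911/720
  12041/2400 9473/2000 25489/6000 6457/1800
  535/108 8477/1800 13889/3600 3539/1080

Answer: 2075/432 34933/7200 10651/2400 2911/720
12041/2400 9473/2000 25489/6000 6457/1800
535/108 8477/1800 13889/3600 3539/1080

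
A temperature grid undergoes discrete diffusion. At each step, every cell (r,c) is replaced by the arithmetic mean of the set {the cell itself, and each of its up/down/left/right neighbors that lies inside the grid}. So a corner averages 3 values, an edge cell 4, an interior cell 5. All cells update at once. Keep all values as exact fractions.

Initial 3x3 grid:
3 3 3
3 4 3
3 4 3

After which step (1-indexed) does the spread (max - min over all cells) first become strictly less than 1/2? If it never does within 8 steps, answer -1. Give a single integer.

Step 1: max=7/2, min=3, spread=1/2
Step 2: max=407/120, min=253/80, spread=11/48
  -> spread < 1/2 first at step 2
Step 3: max=24199/7200, min=383/120, spread=1219/7200
Step 4: max=1436603/432000, min=308759/96000, spread=755/6912
Step 5: max=85865491/25920000, min=55920119/17280000, spread=6353/82944
Step 6: max=5130658127/1555200000, min=3364677293/1036800000, spread=53531/995328
Step 7: max=307176444319/93312000000, min=7497614173/2304000000, spread=450953/11943936
Step 8: max=18396509793443/5598720000000, min=12165406450837/3732480000000, spread=3799043/143327232

Answer: 2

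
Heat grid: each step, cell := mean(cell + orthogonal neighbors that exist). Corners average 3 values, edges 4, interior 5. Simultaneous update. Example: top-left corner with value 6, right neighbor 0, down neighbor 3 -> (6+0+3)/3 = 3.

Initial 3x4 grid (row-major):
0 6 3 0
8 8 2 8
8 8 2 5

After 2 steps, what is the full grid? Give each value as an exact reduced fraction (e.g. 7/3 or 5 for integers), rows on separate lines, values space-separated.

Answer: 179/36 271/60 229/60 61/18
94/15 111/20 87/20 1021/240
41/6 503/80 407/80 13/3

Derivation:
After step 1:
  14/3 17/4 11/4 11/3
  6 32/5 23/5 15/4
  8 13/2 17/4 5
After step 2:
  179/36 271/60 229/60 61/18
  94/15 111/20 87/20 1021/240
  41/6 503/80 407/80 13/3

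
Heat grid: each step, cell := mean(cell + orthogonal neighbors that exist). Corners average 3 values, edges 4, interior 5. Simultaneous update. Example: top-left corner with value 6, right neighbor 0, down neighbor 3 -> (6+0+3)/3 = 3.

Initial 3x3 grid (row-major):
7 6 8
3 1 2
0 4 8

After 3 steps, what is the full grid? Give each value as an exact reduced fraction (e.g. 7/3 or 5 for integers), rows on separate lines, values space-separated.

After step 1:
  16/3 11/2 16/3
  11/4 16/5 19/4
  7/3 13/4 14/3
After step 2:
  163/36 581/120 187/36
  817/240 389/100 359/80
  25/9 269/80 38/9
After step 3:
  9197/2160 33217/7200 10457/2160
  52559/14400 23983/6000 21353/4800
  859/270 5701/1600 2173/540

Answer: 9197/2160 33217/7200 10457/2160
52559/14400 23983/6000 21353/4800
859/270 5701/1600 2173/540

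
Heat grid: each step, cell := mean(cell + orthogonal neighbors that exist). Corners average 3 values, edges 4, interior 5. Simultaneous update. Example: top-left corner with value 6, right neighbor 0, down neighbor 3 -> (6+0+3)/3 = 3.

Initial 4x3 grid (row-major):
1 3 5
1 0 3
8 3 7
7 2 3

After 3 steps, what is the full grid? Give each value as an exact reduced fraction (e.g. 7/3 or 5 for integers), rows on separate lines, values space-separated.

Answer: 523/216 7673/2880 323/108
4319/1440 3619/1200 4829/1440
5537/1440 4589/1200 1789/480
479/108 12019/2880 293/72

Derivation:
After step 1:
  5/3 9/4 11/3
  5/2 2 15/4
  19/4 4 4
  17/3 15/4 4
After step 2:
  77/36 115/48 29/9
  131/48 29/10 161/48
  203/48 37/10 63/16
  85/18 209/48 47/12
After step 3:
  523/216 7673/2880 323/108
  4319/1440 3619/1200 4829/1440
  5537/1440 4589/1200 1789/480
  479/108 12019/2880 293/72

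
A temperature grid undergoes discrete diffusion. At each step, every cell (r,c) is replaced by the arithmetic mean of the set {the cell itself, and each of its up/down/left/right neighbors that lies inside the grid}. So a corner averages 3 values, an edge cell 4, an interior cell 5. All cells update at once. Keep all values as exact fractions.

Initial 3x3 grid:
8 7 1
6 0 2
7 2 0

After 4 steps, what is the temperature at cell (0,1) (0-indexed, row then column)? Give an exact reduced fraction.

Step 1: cell (0,1) = 4
Step 2: cell (0,1) = 133/30
Step 3: cell (0,1) = 14107/3600
Step 4: cell (0,1) = 210851/54000
Full grid after step 4:
  192841/43200 210851/54000 405973/129600
  137333/32000 1243817/360000 2436241/864000
  82883/21600 2773991/864000 81187/32400

Answer: 210851/54000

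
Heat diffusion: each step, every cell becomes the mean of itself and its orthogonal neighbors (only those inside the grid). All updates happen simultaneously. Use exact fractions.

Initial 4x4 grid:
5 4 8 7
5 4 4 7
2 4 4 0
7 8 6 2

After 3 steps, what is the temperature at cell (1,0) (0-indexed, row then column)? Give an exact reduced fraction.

Answer: 3289/720

Derivation:
Step 1: cell (1,0) = 4
Step 2: cell (1,0) = 521/120
Step 3: cell (1,0) = 3289/720
Full grid after step 3:
  5021/1080 1817/360 9653/1800 12179/2160
  3289/720 13943/3000 29669/6000 34517/7200
  17141/3600 28249/6000 1612/375 29869/7200
  11119/2160 35587/7200 31819/7200 1037/270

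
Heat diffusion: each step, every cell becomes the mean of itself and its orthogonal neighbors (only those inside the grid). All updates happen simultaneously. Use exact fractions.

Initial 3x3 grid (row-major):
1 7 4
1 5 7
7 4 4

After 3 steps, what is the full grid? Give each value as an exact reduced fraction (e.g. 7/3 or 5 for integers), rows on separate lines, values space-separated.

Answer: 2861/720 21227/4800 3551/720
3217/800 9099/2000 2969/600
1523/360 5513/1200 149/30

Derivation:
After step 1:
  3 17/4 6
  7/2 24/5 5
  4 5 5
After step 2:
  43/12 361/80 61/12
  153/40 451/100 26/5
  25/6 47/10 5
After step 3:
  2861/720 21227/4800 3551/720
  3217/800 9099/2000 2969/600
  1523/360 5513/1200 149/30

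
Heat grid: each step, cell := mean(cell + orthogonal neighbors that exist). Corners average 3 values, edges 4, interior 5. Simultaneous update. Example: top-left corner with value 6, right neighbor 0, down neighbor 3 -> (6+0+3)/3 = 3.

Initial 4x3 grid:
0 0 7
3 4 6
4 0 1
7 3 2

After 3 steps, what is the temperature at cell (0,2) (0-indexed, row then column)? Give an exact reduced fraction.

Step 1: cell (0,2) = 13/3
Step 2: cell (0,2) = 139/36
Step 3: cell (0,2) = 3583/1080
Full grid after step 3:
  73/30 8423/2880 3583/1080
  263/96 3433/1200 941/288
  883/288 893/300 91/32
  7249/2160 2143/720 1973/720

Answer: 3583/1080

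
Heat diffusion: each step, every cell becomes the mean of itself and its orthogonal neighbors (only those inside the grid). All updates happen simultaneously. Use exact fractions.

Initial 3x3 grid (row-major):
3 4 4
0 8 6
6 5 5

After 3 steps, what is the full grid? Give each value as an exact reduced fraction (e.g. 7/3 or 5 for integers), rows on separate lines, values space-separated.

Answer: 521/135 21589/4800 5123/1080
20639/4800 9143/2000 8363/1600
9541/2160 6091/1200 11291/2160

Derivation:
After step 1:
  7/3 19/4 14/3
  17/4 23/5 23/4
  11/3 6 16/3
After step 2:
  34/9 327/80 91/18
  297/80 507/100 407/80
  167/36 49/10 205/36
After step 3:
  521/135 21589/4800 5123/1080
  20639/4800 9143/2000 8363/1600
  9541/2160 6091/1200 11291/2160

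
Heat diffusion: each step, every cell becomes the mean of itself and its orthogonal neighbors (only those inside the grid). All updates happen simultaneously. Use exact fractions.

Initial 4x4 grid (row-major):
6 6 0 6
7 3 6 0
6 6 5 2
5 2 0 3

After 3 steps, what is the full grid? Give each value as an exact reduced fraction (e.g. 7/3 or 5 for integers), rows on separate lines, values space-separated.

Answer: 11591/2160 32243/7200 9409/2400 2231/720
18469/3600 28757/6000 1409/400 647/200
18049/3600 25079/6000 841/240 989/360
9509/2160 28013/7200 853/288 5683/2160

Derivation:
After step 1:
  19/3 15/4 9/2 2
  11/2 28/5 14/5 7/2
  6 22/5 19/5 5/2
  13/3 13/4 5/2 5/3
After step 2:
  187/36 1211/240 261/80 10/3
  703/120 441/100 101/25 27/10
  607/120 461/100 16/5 43/15
  163/36 869/240 673/240 20/9
After step 3:
  11591/2160 32243/7200 9409/2400 2231/720
  18469/3600 28757/6000 1409/400 647/200
  18049/3600 25079/6000 841/240 989/360
  9509/2160 28013/7200 853/288 5683/2160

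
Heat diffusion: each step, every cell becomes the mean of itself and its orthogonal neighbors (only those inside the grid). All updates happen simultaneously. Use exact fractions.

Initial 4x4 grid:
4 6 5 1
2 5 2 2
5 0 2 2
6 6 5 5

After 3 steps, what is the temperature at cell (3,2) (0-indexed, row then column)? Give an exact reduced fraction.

Step 1: cell (3,2) = 9/2
Step 2: cell (3,2) = 299/80
Step 3: cell (3,2) = 1829/480
Full grid after step 3:
  565/144 389/100 722/225 397/135
  3157/800 55/16 4777/1500 2393/900
  27613/7200 5671/1500 6261/2000 46/15
  586/135 28603/7200 1829/480 271/80

Answer: 1829/480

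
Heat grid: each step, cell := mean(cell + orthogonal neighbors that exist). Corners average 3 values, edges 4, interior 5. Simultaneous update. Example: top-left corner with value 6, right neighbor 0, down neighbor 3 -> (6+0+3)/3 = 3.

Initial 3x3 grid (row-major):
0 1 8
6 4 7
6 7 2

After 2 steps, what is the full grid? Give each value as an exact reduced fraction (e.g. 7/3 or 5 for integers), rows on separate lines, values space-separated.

Answer: 115/36 191/48 83/18
53/12 89/20 251/48
181/36 257/48 46/9

Derivation:
After step 1:
  7/3 13/4 16/3
  4 5 21/4
  19/3 19/4 16/3
After step 2:
  115/36 191/48 83/18
  53/12 89/20 251/48
  181/36 257/48 46/9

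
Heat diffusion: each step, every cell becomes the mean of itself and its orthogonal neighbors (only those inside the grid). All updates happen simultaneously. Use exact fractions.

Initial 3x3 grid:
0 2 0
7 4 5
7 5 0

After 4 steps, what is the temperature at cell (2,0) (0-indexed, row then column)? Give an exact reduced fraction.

Step 1: cell (2,0) = 19/3
Step 2: cell (2,0) = 89/18
Step 3: cell (2,0) = 5083/1080
Step 4: cell (2,0) = 274451/64800
Full grid after step 4:
  37021/10800 1369567/432000 363577/129600
  1715317/432000 418811/120000 2794759/864000
  274451/64800 433673/108000 457027/129600

Answer: 274451/64800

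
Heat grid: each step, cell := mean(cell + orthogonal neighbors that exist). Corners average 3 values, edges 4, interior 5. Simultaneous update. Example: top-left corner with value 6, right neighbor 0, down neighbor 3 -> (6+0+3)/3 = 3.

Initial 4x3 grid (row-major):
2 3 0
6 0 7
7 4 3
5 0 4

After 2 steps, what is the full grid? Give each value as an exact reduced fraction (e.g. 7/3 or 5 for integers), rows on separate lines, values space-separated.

Answer: 26/9 49/16 85/36
203/48 143/50 43/12
321/80 401/100 91/30
17/4 743/240 121/36

Derivation:
After step 1:
  11/3 5/4 10/3
  15/4 4 5/2
  11/2 14/5 9/2
  4 13/4 7/3
After step 2:
  26/9 49/16 85/36
  203/48 143/50 43/12
  321/80 401/100 91/30
  17/4 743/240 121/36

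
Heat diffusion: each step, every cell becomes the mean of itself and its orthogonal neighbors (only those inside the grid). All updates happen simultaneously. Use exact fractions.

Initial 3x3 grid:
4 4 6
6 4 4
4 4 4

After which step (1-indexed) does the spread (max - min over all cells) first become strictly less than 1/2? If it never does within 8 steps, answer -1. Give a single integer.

Step 1: max=14/3, min=4, spread=2/3
Step 2: max=547/120, min=25/6, spread=47/120
  -> spread < 1/2 first at step 2
Step 3: max=2461/540, min=171/40, spread=61/216
Step 4: max=146237/32400, min=93233/21600, spread=511/2592
Step 5: max=8735089/1944000, min=5643851/1296000, spread=4309/31104
Step 6: max=521543633/116640000, min=113378099/25920000, spread=36295/373248
Step 7: max=31202643901/6998400000, min=20483249059/4665600000, spread=305773/4478976
Step 8: max=1867713511397/419904000000, min=1231725929473/279936000000, spread=2575951/53747712

Answer: 2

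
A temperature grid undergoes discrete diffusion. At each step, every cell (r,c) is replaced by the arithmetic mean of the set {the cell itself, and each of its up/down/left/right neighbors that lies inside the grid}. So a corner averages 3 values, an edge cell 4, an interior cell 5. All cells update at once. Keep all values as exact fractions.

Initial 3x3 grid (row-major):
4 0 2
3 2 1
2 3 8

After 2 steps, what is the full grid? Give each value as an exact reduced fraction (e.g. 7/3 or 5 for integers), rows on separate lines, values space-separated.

Answer: 85/36 107/60 25/12
191/80 271/100 201/80
55/18 733/240 11/3

Derivation:
After step 1:
  7/3 2 1
  11/4 9/5 13/4
  8/3 15/4 4
After step 2:
  85/36 107/60 25/12
  191/80 271/100 201/80
  55/18 733/240 11/3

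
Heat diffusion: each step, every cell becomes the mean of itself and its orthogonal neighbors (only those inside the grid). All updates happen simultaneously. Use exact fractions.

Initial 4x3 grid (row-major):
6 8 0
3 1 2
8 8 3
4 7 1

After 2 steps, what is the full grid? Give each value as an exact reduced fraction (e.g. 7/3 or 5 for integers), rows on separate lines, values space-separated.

Answer: 167/36 343/80 103/36
1219/240 391/100 191/60
1319/240 481/100 211/60
205/36 51/10 73/18

Derivation:
After step 1:
  17/3 15/4 10/3
  9/2 22/5 3/2
  23/4 27/5 7/2
  19/3 5 11/3
After step 2:
  167/36 343/80 103/36
  1219/240 391/100 191/60
  1319/240 481/100 211/60
  205/36 51/10 73/18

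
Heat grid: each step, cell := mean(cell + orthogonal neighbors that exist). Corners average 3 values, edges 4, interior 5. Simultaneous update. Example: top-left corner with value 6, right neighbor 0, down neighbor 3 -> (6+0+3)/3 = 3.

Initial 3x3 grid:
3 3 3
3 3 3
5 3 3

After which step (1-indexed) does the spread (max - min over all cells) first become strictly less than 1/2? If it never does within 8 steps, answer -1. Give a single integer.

Answer: 3

Derivation:
Step 1: max=11/3, min=3, spread=2/3
Step 2: max=32/9, min=3, spread=5/9
Step 3: max=365/108, min=3, spread=41/108
  -> spread < 1/2 first at step 3
Step 4: max=21571/6480, min=551/180, spread=347/1296
Step 5: max=1273337/388800, min=5557/1800, spread=2921/15552
Step 6: max=75812539/23328000, min=673483/216000, spread=24611/186624
Step 7: max=4517762033/1399680000, min=15236741/4860000, spread=207329/2239488
Step 8: max=269972352451/83980800000, min=816401599/259200000, spread=1746635/26873856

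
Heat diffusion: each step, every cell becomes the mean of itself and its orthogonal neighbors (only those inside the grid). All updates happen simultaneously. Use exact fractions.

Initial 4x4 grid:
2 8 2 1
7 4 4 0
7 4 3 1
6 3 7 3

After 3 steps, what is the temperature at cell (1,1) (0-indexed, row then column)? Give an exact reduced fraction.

Step 1: cell (1,1) = 27/5
Step 2: cell (1,1) = 106/25
Step 3: cell (1,1) = 27301/6000
Full grid after step 3:
  10879/2160 30007/7200 2607/800 199/90
  17801/3600 27301/6000 1547/500 1977/800
  18877/3600 6647/1500 22027/6000 19441/7200
  1369/270 17167/3600 13643/3600 7153/2160

Answer: 27301/6000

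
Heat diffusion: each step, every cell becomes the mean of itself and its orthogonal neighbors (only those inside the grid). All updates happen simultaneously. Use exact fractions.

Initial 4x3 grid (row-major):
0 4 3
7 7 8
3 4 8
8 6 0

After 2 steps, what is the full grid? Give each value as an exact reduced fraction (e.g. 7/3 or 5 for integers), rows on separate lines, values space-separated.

After step 1:
  11/3 7/2 5
  17/4 6 13/2
  11/2 28/5 5
  17/3 9/2 14/3
After step 2:
  137/36 109/24 5
  233/48 517/100 45/8
  1261/240 133/25 653/120
  47/9 613/120 85/18

Answer: 137/36 109/24 5
233/48 517/100 45/8
1261/240 133/25 653/120
47/9 613/120 85/18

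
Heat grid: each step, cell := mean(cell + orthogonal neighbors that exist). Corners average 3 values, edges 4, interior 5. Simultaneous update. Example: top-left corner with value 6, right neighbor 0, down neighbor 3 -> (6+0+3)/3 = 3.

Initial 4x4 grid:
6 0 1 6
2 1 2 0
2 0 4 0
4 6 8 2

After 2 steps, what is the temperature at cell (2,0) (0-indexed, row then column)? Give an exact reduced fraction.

Step 1: cell (2,0) = 2
Step 2: cell (2,0) = 227/80
Full grid after step 2:
  89/36 95/48 491/240 79/36
  101/48 199/100 193/100 223/120
  227/80 129/50 27/10 289/120
  7/2 161/40 469/120 59/18

Answer: 227/80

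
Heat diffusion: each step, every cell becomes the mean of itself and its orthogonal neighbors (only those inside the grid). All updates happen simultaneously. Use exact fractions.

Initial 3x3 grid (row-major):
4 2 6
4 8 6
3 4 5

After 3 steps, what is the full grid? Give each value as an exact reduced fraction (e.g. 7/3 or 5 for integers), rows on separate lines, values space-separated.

After step 1:
  10/3 5 14/3
  19/4 24/5 25/4
  11/3 5 5
After step 2:
  157/36 89/20 191/36
  331/80 129/25 1243/240
  161/36 277/60 65/12
After step 3:
  9323/2160 5783/1200 10753/2160
  21757/4800 7063/1500 75821/14400
  9523/2160 17699/3600 1217/240

Answer: 9323/2160 5783/1200 10753/2160
21757/4800 7063/1500 75821/14400
9523/2160 17699/3600 1217/240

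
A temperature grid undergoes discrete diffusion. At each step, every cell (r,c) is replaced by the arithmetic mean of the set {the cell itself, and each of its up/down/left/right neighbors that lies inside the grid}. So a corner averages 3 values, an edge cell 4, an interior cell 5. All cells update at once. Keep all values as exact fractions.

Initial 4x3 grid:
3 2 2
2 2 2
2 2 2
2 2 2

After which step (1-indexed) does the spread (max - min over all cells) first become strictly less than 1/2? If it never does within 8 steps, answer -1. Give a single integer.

Answer: 1

Derivation:
Step 1: max=7/3, min=2, spread=1/3
  -> spread < 1/2 first at step 1
Step 2: max=41/18, min=2, spread=5/18
Step 3: max=473/216, min=2, spread=41/216
Step 4: max=56057/25920, min=2, spread=4217/25920
Step 5: max=3319549/1555200, min=14479/7200, spread=38417/311040
Step 6: max=197824211/93312000, min=290597/144000, spread=1903471/18662400
Step 7: max=11798429089/5598720000, min=8755759/4320000, spread=18038617/223948800
Step 8: max=705114582851/335923200000, min=790526759/388800000, spread=883978523/13436928000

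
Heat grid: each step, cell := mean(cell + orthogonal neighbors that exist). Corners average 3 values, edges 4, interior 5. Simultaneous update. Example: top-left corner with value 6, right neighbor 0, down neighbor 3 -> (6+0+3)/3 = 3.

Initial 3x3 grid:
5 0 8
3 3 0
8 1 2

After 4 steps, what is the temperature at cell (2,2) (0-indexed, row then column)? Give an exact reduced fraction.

Step 1: cell (2,2) = 1
Step 2: cell (2,2) = 31/12
Step 3: cell (2,2) = 571/240
Step 4: cell (2,2) = 120191/43200
Full grid after step 4:
  438173/129600 646829/216000 381023/129600
  2779441/864000 563171/180000 2304691/864000
  144041/43200 138337/48000 120191/43200

Answer: 120191/43200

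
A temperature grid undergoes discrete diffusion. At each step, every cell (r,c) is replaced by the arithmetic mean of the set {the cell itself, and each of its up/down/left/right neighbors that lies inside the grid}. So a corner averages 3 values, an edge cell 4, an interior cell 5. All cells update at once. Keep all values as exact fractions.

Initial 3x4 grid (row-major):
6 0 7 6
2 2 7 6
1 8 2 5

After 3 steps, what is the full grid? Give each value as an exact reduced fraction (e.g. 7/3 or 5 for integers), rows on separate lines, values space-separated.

After step 1:
  8/3 15/4 5 19/3
  11/4 19/5 24/5 6
  11/3 13/4 11/2 13/3
After step 2:
  55/18 913/240 1193/240 52/9
  773/240 367/100 251/50 161/30
  29/9 973/240 1073/240 95/18
After step 3:
  3629/1080 27901/7200 35231/7200 11603/2160
  47407/14400 23723/6000 14099/3000 9649/1800
  3779/1080 27751/7200 33881/7200 10883/2160

Answer: 3629/1080 27901/7200 35231/7200 11603/2160
47407/14400 23723/6000 14099/3000 9649/1800
3779/1080 27751/7200 33881/7200 10883/2160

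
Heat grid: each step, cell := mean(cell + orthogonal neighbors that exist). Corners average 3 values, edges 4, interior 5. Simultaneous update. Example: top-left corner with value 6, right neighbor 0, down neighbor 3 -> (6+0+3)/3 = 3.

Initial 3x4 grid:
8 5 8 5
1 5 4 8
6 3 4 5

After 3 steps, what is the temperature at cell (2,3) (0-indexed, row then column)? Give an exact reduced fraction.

Step 1: cell (2,3) = 17/3
Step 2: cell (2,3) = 91/18
Step 3: cell (2,3) = 2887/540
Full grid after step 3:
  2629/540 9781/1800 1661/300 2183/360
  5669/1200 4607/1000 8143/1500 39469/7200
  4423/1080 16387/3600 16907/3600 2887/540

Answer: 2887/540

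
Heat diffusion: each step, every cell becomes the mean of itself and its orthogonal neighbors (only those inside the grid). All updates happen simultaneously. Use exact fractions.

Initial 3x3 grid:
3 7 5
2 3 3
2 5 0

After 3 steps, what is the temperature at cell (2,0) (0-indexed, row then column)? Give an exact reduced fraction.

Answer: 109/36

Derivation:
Step 1: cell (2,0) = 3
Step 2: cell (2,0) = 8/3
Step 3: cell (2,0) = 109/36
Full grid after step 3:
  137/36 123/32 193/48
  311/96 847/240 1955/576
  109/36 835/288 1337/432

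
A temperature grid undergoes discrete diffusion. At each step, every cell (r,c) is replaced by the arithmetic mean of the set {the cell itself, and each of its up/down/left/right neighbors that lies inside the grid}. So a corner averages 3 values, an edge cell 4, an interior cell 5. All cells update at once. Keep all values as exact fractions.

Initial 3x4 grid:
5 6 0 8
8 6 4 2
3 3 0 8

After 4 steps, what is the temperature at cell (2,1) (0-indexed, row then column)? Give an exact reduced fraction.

Answer: 931321/216000

Derivation:
Step 1: cell (2,1) = 3
Step 2: cell (2,1) = 1009/240
Step 3: cell (2,1) = 28483/7200
Step 4: cell (2,1) = 931321/216000
Full grid after step 4:
  19853/4050 1020071/216000 895871/216000 134179/32400
  233833/48000 260971/60000 751813/180000 1669997/432000
  72787/16200 931321/216000 827621/216000 126979/32400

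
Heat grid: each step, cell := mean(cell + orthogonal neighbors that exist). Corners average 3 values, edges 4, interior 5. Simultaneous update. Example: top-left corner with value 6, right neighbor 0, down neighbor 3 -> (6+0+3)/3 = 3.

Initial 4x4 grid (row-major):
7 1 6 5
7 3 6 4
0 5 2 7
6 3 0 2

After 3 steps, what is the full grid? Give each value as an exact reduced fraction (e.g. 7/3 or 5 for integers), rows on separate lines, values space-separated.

Answer: 181/40 3493/800 3709/800 47/10
3313/800 4267/1000 1041/250 3639/800
1871/480 173/50 3741/1000 8861/2400
299/90 1589/480 7121/2400 239/72

Derivation:
After step 1:
  5 17/4 9/2 5
  17/4 22/5 21/5 11/2
  9/2 13/5 4 15/4
  3 7/2 7/4 3
After step 2:
  9/2 363/80 359/80 5
  363/80 197/50 113/25 369/80
  287/80 19/5 163/50 65/16
  11/3 217/80 49/16 17/6
After step 3:
  181/40 3493/800 3709/800 47/10
  3313/800 4267/1000 1041/250 3639/800
  1871/480 173/50 3741/1000 8861/2400
  299/90 1589/480 7121/2400 239/72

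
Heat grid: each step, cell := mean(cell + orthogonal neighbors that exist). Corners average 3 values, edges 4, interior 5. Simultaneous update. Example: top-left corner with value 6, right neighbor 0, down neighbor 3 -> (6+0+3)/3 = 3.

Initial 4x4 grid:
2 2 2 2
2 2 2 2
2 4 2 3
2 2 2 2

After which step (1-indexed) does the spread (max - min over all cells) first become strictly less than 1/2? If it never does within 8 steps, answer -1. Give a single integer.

Step 1: max=13/5, min=2, spread=3/5
Step 2: max=62/25, min=2, spread=12/25
  -> spread < 1/2 first at step 2
Step 3: max=2819/1200, min=413/200, spread=341/1200
Step 4: max=249727/108000, min=37799/18000, spread=22933/108000
Step 5: max=2486123/1080000, min=383257/180000, spread=186581/1080000
Step 6: max=1386943/607500, min=3476159/1620000, spread=667067/4860000
Step 7: max=2212085819/972000000, min=350194333/162000000, spread=110919821/972000000
Step 8: max=4951670221/2187000000, min=7910254091/3645000000, spread=32112151/341718750

Answer: 2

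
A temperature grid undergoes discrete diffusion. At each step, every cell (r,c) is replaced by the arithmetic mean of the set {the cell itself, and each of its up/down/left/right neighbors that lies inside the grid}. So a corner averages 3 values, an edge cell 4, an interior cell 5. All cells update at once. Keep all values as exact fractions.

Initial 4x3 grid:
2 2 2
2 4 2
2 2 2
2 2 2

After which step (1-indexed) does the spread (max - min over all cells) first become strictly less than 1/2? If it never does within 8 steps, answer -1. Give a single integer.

Answer: 2

Derivation:
Step 1: max=5/2, min=2, spread=1/2
Step 2: max=123/50, min=2, spread=23/50
  -> spread < 1/2 first at step 2
Step 3: max=5611/2400, min=413/200, spread=131/480
Step 4: max=49751/21600, min=7591/3600, spread=841/4320
Step 5: max=19822051/8640000, min=1533373/720000, spread=56863/345600
Step 6: max=177054341/77760000, min=13949543/6480000, spread=386393/3110400
Step 7: max=70601723131/31104000000, min=5604358813/2592000000, spread=26795339/248832000
Step 8: max=4216295714129/1866240000000, min=338126149667/155520000000, spread=254051069/2985984000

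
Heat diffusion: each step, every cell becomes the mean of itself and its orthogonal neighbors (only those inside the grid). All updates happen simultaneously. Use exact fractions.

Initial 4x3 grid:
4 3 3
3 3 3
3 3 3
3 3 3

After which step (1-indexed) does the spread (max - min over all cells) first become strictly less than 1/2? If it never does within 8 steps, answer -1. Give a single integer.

Answer: 1

Derivation:
Step 1: max=10/3, min=3, spread=1/3
  -> spread < 1/2 first at step 1
Step 2: max=59/18, min=3, spread=5/18
Step 3: max=689/216, min=3, spread=41/216
Step 4: max=81977/25920, min=3, spread=4217/25920
Step 5: max=4874749/1555200, min=21679/7200, spread=38417/311040
Step 6: max=291136211/93312000, min=434597/144000, spread=1903471/18662400
Step 7: max=17397149089/5598720000, min=13075759/4320000, spread=18038617/223948800
Step 8: max=1041037782851/335923200000, min=1179326759/388800000, spread=883978523/13436928000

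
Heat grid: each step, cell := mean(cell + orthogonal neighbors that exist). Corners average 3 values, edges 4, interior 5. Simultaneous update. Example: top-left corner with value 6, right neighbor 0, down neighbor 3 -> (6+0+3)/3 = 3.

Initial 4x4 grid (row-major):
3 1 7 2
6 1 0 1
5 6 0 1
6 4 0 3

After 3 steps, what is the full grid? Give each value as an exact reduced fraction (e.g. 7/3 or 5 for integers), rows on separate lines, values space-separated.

Answer: 458/135 5327/1800 877/360 4883/2160
1643/450 4517/1500 13433/6000 2617/1440
417/100 6453/2000 3173/1500 11549/7200
3079/720 2791/800 16079/7200 433/270

Derivation:
After step 1:
  10/3 3 5/2 10/3
  15/4 14/5 9/5 1
  23/4 16/5 7/5 5/4
  5 4 7/4 4/3
After step 2:
  121/36 349/120 319/120 41/18
  469/120 291/100 19/10 443/240
  177/40 343/100 47/25 299/240
  59/12 279/80 509/240 13/9
After step 3:
  458/135 5327/1800 877/360 4883/2160
  1643/450 4517/1500 13433/6000 2617/1440
  417/100 6453/2000 3173/1500 11549/7200
  3079/720 2791/800 16079/7200 433/270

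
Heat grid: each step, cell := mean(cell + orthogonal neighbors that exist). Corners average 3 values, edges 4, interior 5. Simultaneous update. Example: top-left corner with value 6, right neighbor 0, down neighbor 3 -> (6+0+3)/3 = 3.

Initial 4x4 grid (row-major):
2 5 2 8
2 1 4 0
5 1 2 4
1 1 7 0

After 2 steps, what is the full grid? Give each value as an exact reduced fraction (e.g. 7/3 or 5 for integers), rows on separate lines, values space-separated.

Answer: 8/3 257/80 743/240 145/36
207/80 57/25 67/20 319/120
109/48 259/100 57/25 383/120
85/36 7/3 46/15 23/9

Derivation:
After step 1:
  3 5/2 19/4 10/3
  5/2 13/5 9/5 4
  9/4 2 18/5 3/2
  7/3 5/2 5/2 11/3
After step 2:
  8/3 257/80 743/240 145/36
  207/80 57/25 67/20 319/120
  109/48 259/100 57/25 383/120
  85/36 7/3 46/15 23/9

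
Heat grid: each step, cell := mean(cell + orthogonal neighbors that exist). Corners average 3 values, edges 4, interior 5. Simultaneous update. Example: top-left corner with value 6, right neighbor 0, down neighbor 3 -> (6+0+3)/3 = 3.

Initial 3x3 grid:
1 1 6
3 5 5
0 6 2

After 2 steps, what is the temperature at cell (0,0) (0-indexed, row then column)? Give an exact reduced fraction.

Answer: 43/18

Derivation:
Step 1: cell (0,0) = 5/3
Step 2: cell (0,0) = 43/18
Full grid after step 2:
  43/18 155/48 47/12
  131/48 69/20 101/24
  17/6 175/48 145/36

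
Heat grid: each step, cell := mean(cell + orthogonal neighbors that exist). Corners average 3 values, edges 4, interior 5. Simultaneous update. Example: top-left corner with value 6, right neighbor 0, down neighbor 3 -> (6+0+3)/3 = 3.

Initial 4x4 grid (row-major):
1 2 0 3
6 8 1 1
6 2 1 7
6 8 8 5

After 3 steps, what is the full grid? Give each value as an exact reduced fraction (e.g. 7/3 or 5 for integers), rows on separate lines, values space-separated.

After step 1:
  3 11/4 3/2 4/3
  21/4 19/5 11/5 3
  5 5 19/5 7/2
  20/3 6 11/2 20/3
After step 2:
  11/3 221/80 467/240 35/18
  341/80 19/5 143/50 301/120
  263/48 118/25 4 509/120
  53/9 139/24 659/120 47/9
After step 3:
  1283/360 487/160 17123/7200 4607/2160
  413/96 3681/1000 18137/6000 10399/3600
  36631/7200 28549/6000 3197/750 575/144
  2471/432 19703/3600 3691/720 673/135

Answer: 1283/360 487/160 17123/7200 4607/2160
413/96 3681/1000 18137/6000 10399/3600
36631/7200 28549/6000 3197/750 575/144
2471/432 19703/3600 3691/720 673/135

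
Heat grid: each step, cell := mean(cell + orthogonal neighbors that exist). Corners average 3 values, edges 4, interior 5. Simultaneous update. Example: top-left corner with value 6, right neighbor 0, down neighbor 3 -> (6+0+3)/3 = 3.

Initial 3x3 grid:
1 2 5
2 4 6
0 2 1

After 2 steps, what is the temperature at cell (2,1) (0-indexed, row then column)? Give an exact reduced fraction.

Answer: 557/240

Derivation:
Step 1: cell (2,1) = 7/4
Step 2: cell (2,1) = 557/240
Full grid after step 2:
  77/36 61/20 34/9
  159/80 137/50 109/30
  29/18 557/240 35/12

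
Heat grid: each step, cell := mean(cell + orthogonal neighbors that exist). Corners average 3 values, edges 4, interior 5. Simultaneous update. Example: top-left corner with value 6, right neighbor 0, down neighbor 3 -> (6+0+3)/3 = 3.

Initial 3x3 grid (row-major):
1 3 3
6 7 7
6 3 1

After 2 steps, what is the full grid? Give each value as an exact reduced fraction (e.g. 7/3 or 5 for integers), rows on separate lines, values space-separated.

Answer: 71/18 491/120 37/9
139/30 449/100 177/40
19/4 1087/240 149/36

Derivation:
After step 1:
  10/3 7/2 13/3
  5 26/5 9/2
  5 17/4 11/3
After step 2:
  71/18 491/120 37/9
  139/30 449/100 177/40
  19/4 1087/240 149/36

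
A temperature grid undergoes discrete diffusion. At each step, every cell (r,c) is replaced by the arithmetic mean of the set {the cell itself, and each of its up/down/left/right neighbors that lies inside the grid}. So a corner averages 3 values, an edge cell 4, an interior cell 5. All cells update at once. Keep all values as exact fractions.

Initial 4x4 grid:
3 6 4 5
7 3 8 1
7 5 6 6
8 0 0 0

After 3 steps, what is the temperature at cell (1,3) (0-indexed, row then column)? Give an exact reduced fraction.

Step 1: cell (1,3) = 5
Step 2: cell (1,3) = 959/240
Step 3: cell (1,3) = 31847/7200
Full grid after step 3:
  5659/1080 34289/7200 35057/7200 2351/540
  36749/7200 15487/3000 1643/375 31847/7200
  503/96 883/200 2061/500 8237/2400
  183/40 657/160 2469/800 3

Answer: 31847/7200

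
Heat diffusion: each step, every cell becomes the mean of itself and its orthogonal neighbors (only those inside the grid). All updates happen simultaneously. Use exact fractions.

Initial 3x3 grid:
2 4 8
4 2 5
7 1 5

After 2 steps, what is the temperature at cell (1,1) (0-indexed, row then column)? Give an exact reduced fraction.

Answer: 197/50

Derivation:
Step 1: cell (1,1) = 16/5
Step 2: cell (1,1) = 197/50
Full grid after step 2:
  133/36 81/20 44/9
  857/240 197/50 263/60
  23/6 877/240 149/36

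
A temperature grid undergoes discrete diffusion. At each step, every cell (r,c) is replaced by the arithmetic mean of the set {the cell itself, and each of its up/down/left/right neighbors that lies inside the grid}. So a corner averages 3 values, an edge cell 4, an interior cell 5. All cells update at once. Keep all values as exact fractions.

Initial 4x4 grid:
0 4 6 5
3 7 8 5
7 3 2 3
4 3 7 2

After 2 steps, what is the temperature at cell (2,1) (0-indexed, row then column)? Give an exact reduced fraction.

Step 1: cell (2,1) = 22/5
Step 2: cell (2,1) = 9/2
Full grid after step 2:
  65/18 13/3 157/30 49/9
  95/24 47/10 131/25 1151/240
  527/120 9/2 211/50 337/80
  79/18 1009/240 327/80 7/2

Answer: 9/2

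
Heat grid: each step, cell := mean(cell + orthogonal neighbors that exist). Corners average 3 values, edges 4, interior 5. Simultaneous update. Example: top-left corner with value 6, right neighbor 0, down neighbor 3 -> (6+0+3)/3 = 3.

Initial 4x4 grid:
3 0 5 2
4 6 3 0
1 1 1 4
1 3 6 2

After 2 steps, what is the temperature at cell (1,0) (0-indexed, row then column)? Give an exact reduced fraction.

Answer: 623/240

Derivation:
Step 1: cell (1,0) = 7/2
Step 2: cell (1,0) = 623/240
Full grid after step 2:
  28/9 167/60 17/6 85/36
  623/240 76/25 271/100 7/3
  559/240 127/50 263/100 11/4
  37/18 589/240 51/16 35/12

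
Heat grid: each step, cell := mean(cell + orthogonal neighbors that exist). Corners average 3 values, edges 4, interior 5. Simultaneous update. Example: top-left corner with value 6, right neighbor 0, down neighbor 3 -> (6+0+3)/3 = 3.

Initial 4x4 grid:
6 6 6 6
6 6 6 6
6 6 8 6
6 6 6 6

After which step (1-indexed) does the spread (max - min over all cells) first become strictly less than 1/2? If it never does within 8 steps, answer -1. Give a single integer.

Step 1: max=13/2, min=6, spread=1/2
Step 2: max=161/25, min=6, spread=11/25
  -> spread < 1/2 first at step 2
Step 3: max=7567/1200, min=6, spread=367/1200
Step 4: max=33971/5400, min=1813/300, spread=1337/5400
Step 5: max=1013669/162000, min=54469/9000, spread=33227/162000
Step 6: max=30374327/4860000, min=328049/54000, spread=849917/4860000
Step 7: max=908514347/145800000, min=4928533/810000, spread=21378407/145800000
Step 8: max=27210462371/4374000000, min=1481688343/243000000, spread=540072197/4374000000

Answer: 2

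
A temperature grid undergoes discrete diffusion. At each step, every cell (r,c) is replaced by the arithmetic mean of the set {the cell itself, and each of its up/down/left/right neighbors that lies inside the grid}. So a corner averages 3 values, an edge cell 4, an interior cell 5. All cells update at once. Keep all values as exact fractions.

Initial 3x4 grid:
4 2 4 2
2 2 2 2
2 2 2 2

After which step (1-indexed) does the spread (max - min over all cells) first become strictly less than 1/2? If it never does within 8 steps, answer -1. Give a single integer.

Answer: 4

Derivation:
Step 1: max=3, min=2, spread=1
Step 2: max=49/18, min=2, spread=13/18
Step 3: max=9257/3600, min=207/100, spread=361/720
Step 4: max=161569/64800, min=5761/2700, spread=4661/12960
  -> spread < 1/2 first at step 4
Step 5: max=7878863/3240000, min=2356621/1080000, spread=809/3240
Step 6: max=560650399/233280000, min=21475301/9720000, spread=1809727/9331200
Step 7: max=33238047941/13996800000, min=163000573/72900000, spread=77677517/559872000
Step 8: max=1981514394319/839808000000, min=13123066451/5832000000, spread=734342603/6718464000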